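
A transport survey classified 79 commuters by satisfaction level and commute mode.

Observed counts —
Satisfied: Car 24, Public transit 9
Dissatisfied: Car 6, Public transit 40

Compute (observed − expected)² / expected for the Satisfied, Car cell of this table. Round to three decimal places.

Row total (Satisfied) = 33; column total (Car) = 30; N = 79.
Expected count E = 33 × 30 / 79 = 12.5316.
Contribution = (O − E)²/E = (24 − 12.5316)² / 12.5316 = 10.495.

10.495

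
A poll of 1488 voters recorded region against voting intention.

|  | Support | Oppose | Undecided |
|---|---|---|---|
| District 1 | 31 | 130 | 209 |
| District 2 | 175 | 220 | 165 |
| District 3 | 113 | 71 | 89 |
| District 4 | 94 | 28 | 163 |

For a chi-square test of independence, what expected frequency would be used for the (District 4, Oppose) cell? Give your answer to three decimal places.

85.998

Row total (District 4) = 285; column total (Oppose) = 449; grand total N = 1488.
Expected count = (row total × column total) / N = 285 × 449 / 1488 = 85.998.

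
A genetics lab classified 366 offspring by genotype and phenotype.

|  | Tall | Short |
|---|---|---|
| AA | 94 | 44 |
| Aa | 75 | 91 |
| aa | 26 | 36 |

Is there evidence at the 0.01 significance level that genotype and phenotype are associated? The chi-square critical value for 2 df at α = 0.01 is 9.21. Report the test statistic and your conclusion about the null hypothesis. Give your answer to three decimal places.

19.782; reject H₀

Row totals: 138, 166, 62. Column totals: 195, 171. Grand total N = 366.
Expected counts (row total × column total / N):
  AA, Tall: 138×195/366 = 73.5246
  AA, Short: 138×171/366 = 64.4754
  Aa, Tall: 166×195/366 = 88.4426
  Aa, Short: 166×171/366 = 77.5574
  aa, Tall: 62×195/366 = 33.0328
  aa, Short: 62×171/366 = 28.9672
Contributions (O − E)²/E:
  (94 − 73.5246)²/73.5246 = 5.7021
  (44 − 64.4754)²/64.4754 = 6.5024
  (75 − 88.4426)²/88.4426 = 2.0432
  (91 − 77.5574)²/77.5574 = 2.3299
  (26 − 33.0328)²/33.0328 = 1.4973
  (36 − 28.9672)²/28.9672 = 1.7075
χ² = 5.7021 + 6.5024 + 2.0432 + 2.3299 + 1.4973 + 1.7075 = 19.782
df = (3−1)(2−1) = 2. Since 19.782 > 9.21, reject the null hypothesis of independence at α = 0.01.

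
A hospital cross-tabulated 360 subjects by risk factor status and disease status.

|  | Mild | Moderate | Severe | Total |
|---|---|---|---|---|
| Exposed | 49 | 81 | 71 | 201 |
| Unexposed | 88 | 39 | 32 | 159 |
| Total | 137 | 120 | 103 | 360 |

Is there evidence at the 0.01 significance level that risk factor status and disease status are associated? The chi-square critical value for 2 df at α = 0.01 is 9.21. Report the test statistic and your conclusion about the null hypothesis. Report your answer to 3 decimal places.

36.161; reject H₀

Grand total N = 360.
Expected counts (row total × column total / N):
  Exposed, Mild: 201×137/360 = 76.4917
  Exposed, Moderate: 201×120/360 = 67.0000
  Exposed, Severe: 201×103/360 = 57.5083
  Unexposed, Mild: 159×137/360 = 60.5083
  Unexposed, Moderate: 159×120/360 = 53.0000
  Unexposed, Severe: 159×103/360 = 45.4917
Contributions (O − E)²/E:
  (49 − 76.4917)²/76.4917 = 9.8807
  (81 − 67.0000)²/67.0000 = 2.9254
  (71 − 57.5083)²/57.5083 = 3.1652
  (88 − 60.5083)²/60.5083 = 12.4907
  (39 − 53.0000)²/53.0000 = 3.6981
  (32 − 45.4917)²/45.4917 = 4.0013
χ² = 9.8807 + 2.9254 + 3.1652 + 12.4907 + 3.6981 + 4.0013 = 36.161
df = (2−1)(3−1) = 2. Since 36.161 > 9.21, reject the null hypothesis of independence at α = 0.01.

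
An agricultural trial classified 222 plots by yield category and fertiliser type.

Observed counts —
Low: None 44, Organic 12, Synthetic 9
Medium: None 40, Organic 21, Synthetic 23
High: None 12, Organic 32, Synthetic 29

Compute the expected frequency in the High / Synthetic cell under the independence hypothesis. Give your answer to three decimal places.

20.059

Row total (High) = 73; column total (Synthetic) = 61; grand total N = 222.
Expected count = (row total × column total) / N = 73 × 61 / 222 = 20.059.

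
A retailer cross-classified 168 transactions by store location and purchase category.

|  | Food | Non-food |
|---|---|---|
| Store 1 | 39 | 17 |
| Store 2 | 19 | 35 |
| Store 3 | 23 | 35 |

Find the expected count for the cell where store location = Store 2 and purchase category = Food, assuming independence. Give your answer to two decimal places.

Row total (Store 2) = 54; column total (Food) = 81; grand total N = 168.
Expected count = (row total × column total) / N = 54 × 81 / 168 = 26.04.

26.04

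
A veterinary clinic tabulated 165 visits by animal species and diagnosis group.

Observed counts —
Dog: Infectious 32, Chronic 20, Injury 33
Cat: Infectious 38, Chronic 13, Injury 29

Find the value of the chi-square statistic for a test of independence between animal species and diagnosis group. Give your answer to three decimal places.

Row totals: 85, 80. Column totals: 70, 33, 62. Grand total N = 165.
Expected counts (row total × column total / N):
  Dog, Infectious: 85×70/165 = 36.0606
  Dog, Chronic: 85×33/165 = 17.0000
  Dog, Injury: 85×62/165 = 31.9394
  Cat, Infectious: 80×70/165 = 33.9394
  Cat, Chronic: 80×33/165 = 16.0000
  Cat, Injury: 80×62/165 = 30.0606
Contributions (O − E)²/E:
  (32 − 36.0606)²/36.0606 = 0.4572
  (20 − 17.0000)²/17.0000 = 0.5294
  (33 − 31.9394)²/31.9394 = 0.0352
  (38 − 33.9394)²/33.9394 = 0.4858
  (13 − 16.0000)²/16.0000 = 0.5625
  (29 − 30.0606)²/30.0606 = 0.0374
χ² = 0.4572 + 0.5294 + 0.0352 + 0.4858 + 0.5625 + 0.0374 = 2.108

2.108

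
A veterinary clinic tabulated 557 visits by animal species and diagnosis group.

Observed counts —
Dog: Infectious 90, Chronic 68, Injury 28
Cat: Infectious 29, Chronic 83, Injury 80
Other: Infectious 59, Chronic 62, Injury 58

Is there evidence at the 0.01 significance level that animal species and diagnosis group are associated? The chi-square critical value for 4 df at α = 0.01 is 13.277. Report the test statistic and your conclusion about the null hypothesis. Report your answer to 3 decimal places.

57.877; reject H₀

Row totals: 186, 192, 179. Column totals: 178, 213, 166. Grand total N = 557.
Expected counts (row total × column total / N):
  Dog, Infectious: 186×178/557 = 59.4399
  Dog, Chronic: 186×213/557 = 71.1275
  Dog, Injury: 186×166/557 = 55.4327
  Cat, Infectious: 192×178/557 = 61.3573
  Cat, Chronic: 192×213/557 = 73.4219
  Cat, Injury: 192×166/557 = 57.2208
  Other, Infectious: 179×178/557 = 57.2029
  Other, Chronic: 179×213/557 = 68.4506
  Other, Injury: 179×166/557 = 53.3465
Contributions (O − E)²/E:
  (90 − 59.4399)²/59.4399 = 15.7120
  (68 − 71.1275)²/71.1275 = 0.1375
  (28 − 55.4327)²/55.4327 = 13.5760
  (29 − 61.3573)²/61.3573 = 17.0639
  (83 − 73.4219)²/73.4219 = 1.2495
  (80 − 57.2208)²/57.2208 = 9.0682
  (59 − 57.2029)²/57.2029 = 0.0565
  (62 − 68.4506)²/68.4506 = 0.6079
  (58 − 53.3465)²/53.3465 = 0.4059
χ² = 15.7120 + 0.1375 + 13.5760 + 17.0639 + 1.2495 + 9.0682 + 0.0565 + 0.6079 + 0.4059 = 57.877
df = (3−1)(3−1) = 4. Since 57.877 > 13.277, reject the null hypothesis of independence at α = 0.01.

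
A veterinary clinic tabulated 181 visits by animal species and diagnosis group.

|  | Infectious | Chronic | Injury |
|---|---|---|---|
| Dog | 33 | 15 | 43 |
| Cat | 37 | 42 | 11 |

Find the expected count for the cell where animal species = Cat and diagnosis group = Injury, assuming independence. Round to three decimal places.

26.851

Row total (Cat) = 90; column total (Injury) = 54; grand total N = 181.
Expected count = (row total × column total) / N = 90 × 54 / 181 = 26.851.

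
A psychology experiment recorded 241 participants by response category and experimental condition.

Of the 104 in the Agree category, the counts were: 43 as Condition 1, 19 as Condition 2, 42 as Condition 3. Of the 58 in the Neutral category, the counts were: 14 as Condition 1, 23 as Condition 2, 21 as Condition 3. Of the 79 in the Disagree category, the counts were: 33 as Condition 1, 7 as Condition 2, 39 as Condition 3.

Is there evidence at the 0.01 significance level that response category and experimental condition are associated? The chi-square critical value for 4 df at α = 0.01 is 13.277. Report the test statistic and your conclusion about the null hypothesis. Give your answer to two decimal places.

Row totals: 104, 58, 79. Column totals: 90, 49, 102. Grand total N = 241.
Expected counts (row total × column total / N):
  Agree, Condition 1: 104×90/241 = 38.838
  Agree, Condition 2: 104×49/241 = 21.145
  Agree, Condition 3: 104×102/241 = 44.017
  Neutral, Condition 1: 58×90/241 = 21.660
  Neutral, Condition 2: 58×49/241 = 11.793
  Neutral, Condition 3: 58×102/241 = 24.548
  Disagree, Condition 1: 79×90/241 = 29.502
  Disagree, Condition 2: 79×49/241 = 16.062
  Disagree, Condition 3: 79×102/241 = 33.436
Contributions (O − E)²/E:
  (43 − 38.838)²/38.838 = 0.4460
  (19 − 21.145)²/21.145 = 0.2176
  (42 − 44.017)²/44.017 = 0.0924
  (14 − 21.660)²/21.660 = 2.7089
  (23 − 11.793)²/11.793 = 10.6501
  (21 − 24.548)²/24.548 = 0.5128
  (33 − 29.502)²/29.502 = 0.4148
  (7 − 16.062)²/16.062 = 5.1127
  (39 − 33.436)²/33.436 = 0.9259
χ² = 0.4460 + 0.2176 + 0.0924 + 2.7089 + 10.6501 + 0.5128 + 0.4148 + 5.1127 + 0.9259 = 21.08
df = (3−1)(3−1) = 4. Since 21.08 > 13.277, reject the null hypothesis of independence at α = 0.01.

21.08; reject H₀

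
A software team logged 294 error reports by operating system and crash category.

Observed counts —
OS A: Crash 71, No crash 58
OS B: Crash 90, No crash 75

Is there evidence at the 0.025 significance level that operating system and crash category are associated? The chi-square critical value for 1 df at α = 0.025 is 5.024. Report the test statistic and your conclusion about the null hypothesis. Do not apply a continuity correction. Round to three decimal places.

0.007; fail to reject H₀

Row totals: 129, 165. Column totals: 161, 133. Grand total N = 294.
Expected counts (row total × column total / N):
  OS A, Crash: 129×161/294 = 70.6429
  OS A, No crash: 129×133/294 = 58.3571
  OS B, Crash: 165×161/294 = 90.3571
  OS B, No crash: 165×133/294 = 74.6429
Contributions (O − E)²/E:
  (71 − 70.6429)²/70.6429 = 0.0018
  (58 − 58.3571)²/58.3571 = 0.0022
  (90 − 90.3571)²/90.3571 = 0.0014
  (75 − 74.6429)²/74.6429 = 0.0017
χ² = 0.0018 + 0.0022 + 0.0014 + 0.0017 = 0.007
df = (2−1)(2−1) = 1. Since 0.007 < 5.024, fail to reject the null hypothesis of independence at α = 0.025.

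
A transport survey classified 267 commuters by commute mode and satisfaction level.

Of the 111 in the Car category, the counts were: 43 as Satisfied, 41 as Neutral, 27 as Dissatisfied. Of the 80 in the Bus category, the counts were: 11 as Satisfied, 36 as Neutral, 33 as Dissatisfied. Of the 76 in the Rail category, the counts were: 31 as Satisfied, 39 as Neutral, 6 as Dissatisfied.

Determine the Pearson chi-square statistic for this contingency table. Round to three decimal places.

31.559

Row totals: 111, 80, 76. Column totals: 85, 116, 66. Grand total N = 267.
Expected counts (row total × column total / N):
  Car, Satisfied: 111×85/267 = 35.33708
  Car, Neutral: 111×116/267 = 48.22472
  Car, Dissatisfied: 111×66/267 = 27.43820
  Bus, Satisfied: 80×85/267 = 25.46816
  Bus, Neutral: 80×116/267 = 34.75655
  Bus, Dissatisfied: 80×66/267 = 19.77528
  Rail, Satisfied: 76×85/267 = 24.19476
  Rail, Neutral: 76×116/267 = 33.01873
  Rail, Dissatisfied: 76×66/267 = 18.78652
Contributions (O − E)²/E:
  (43 − 35.33708)²/35.33708 = 1.6617
  (41 − 48.22472)²/48.22472 = 1.0824
  (27 − 27.43820)²/27.43820 = 0.0070
  (11 − 25.46816)²/25.46816 = 8.2192
  (36 − 34.75655)²/34.75655 = 0.0445
  (33 − 19.77528)²/19.77528 = 8.8440
  (31 − 24.19476)²/24.19476 = 1.9141
  (39 − 33.01873)²/33.01873 = 1.0835
  (6 − 18.78652)²/18.78652 = 8.7028
χ² = 1.6617 + 1.0824 + 0.0070 + 8.2192 + 0.0445 + 8.8440 + 1.9141 + 1.0835 + 8.7028 = 31.559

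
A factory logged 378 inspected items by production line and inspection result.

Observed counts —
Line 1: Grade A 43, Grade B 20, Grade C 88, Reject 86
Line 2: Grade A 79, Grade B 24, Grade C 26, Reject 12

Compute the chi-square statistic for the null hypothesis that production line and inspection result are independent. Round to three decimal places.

81.456

Row totals: 237, 141. Column totals: 122, 44, 114, 98. Grand total N = 378.
Expected counts (row total × column total / N):
  Line 1, Grade A: 237×122/378 = 76.49206
  Line 1, Grade B: 237×44/378 = 27.58730
  Line 1, Grade C: 237×114/378 = 71.47619
  Line 1, Reject: 237×98/378 = 61.44444
  Line 2, Grade A: 141×122/378 = 45.50794
  Line 2, Grade B: 141×44/378 = 16.41270
  Line 2, Grade C: 141×114/378 = 42.52381
  Line 2, Reject: 141×98/378 = 36.55556
Contributions (O − E)²/E:
  (43 − 76.49206)²/76.49206 = 14.6645
  (20 − 27.58730)²/27.58730 = 2.0867
  (88 − 71.47619)²/71.47619 = 3.8200
  (86 − 61.44444)²/61.44444 = 9.8133
  (79 − 45.50794)²/45.50794 = 24.6488
  (24 − 16.41270)²/16.41270 = 3.5075
  (26 − 42.52381)²/42.52381 = 6.4208
  (12 − 36.55556)²/36.55556 = 16.4948
χ² = 14.6645 + 2.0867 + 3.8200 + 9.8133 + 24.6488 + 3.5075 + 6.4208 + 16.4948 = 81.456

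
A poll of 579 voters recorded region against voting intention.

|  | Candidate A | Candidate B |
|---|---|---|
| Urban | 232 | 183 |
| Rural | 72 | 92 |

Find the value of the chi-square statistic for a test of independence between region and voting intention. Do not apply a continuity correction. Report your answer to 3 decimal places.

Row totals: 415, 164. Column totals: 304, 275. Grand total N = 579.
Expected counts (row total × column total / N):
  Urban, Candidate A: 415×304/579 = 217.8929
  Urban, Candidate B: 415×275/579 = 197.1071
  Rural, Candidate A: 164×304/579 = 86.1071
  Rural, Candidate B: 164×275/579 = 77.8929
Contributions (O − E)²/E:
  (232 − 217.8929)²/217.8929 = 0.9133
  (183 − 197.1071)²/197.1071 = 1.0097
  (72 − 86.1071)²/86.1071 = 2.3112
  (92 − 77.8929)²/77.8929 = 2.5549
χ² = 0.9133 + 1.0097 + 2.3112 + 2.5549 = 6.789

6.789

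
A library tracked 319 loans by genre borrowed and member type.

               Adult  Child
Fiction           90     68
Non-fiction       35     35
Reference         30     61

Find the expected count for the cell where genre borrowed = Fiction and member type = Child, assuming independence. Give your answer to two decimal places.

81.23

Row total (Fiction) = 158; column total (Child) = 164; grand total N = 319.
Expected count = (row total × column total) / N = 158 × 164 / 319 = 81.23.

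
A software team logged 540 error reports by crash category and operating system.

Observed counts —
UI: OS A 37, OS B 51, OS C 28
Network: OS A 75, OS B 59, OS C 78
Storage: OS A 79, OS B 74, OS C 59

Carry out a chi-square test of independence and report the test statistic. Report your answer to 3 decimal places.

Row totals: 116, 212, 212. Column totals: 191, 184, 165. Grand total N = 540.
Expected counts (row total × column total / N):
  UI, OS A: 116×191/540 = 41.0296
  UI, OS B: 116×184/540 = 39.5259
  UI, OS C: 116×165/540 = 35.4444
  Network, OS A: 212×191/540 = 74.9852
  Network, OS B: 212×184/540 = 72.2370
  Network, OS C: 212×165/540 = 64.7778
  Storage, OS A: 212×191/540 = 74.9852
  Storage, OS B: 212×184/540 = 72.2370
  Storage, OS C: 212×165/540 = 64.7778
Contributions (O − E)²/E:
  (37 − 41.0296)²/41.0296 = 0.3958
  (51 − 39.5259)²/39.5259 = 3.3309
  (28 − 35.4444)²/35.4444 = 1.5635
  (75 − 74.9852)²/74.9852 = 0.0000
  (59 − 72.2370)²/72.2370 = 2.4256
  (78 − 64.7778)²/64.7778 = 2.6989
  (79 − 74.9852)²/74.9852 = 0.2150
  (74 − 72.2370)²/72.2370 = 0.0430
  (59 − 64.7778)²/64.7778 = 0.5153
χ² = 0.3958 + 3.3309 + 1.5635 + 0.0000 + 2.4256 + 2.6989 + 0.2150 + 0.0430 + 0.5153 = 11.188

11.188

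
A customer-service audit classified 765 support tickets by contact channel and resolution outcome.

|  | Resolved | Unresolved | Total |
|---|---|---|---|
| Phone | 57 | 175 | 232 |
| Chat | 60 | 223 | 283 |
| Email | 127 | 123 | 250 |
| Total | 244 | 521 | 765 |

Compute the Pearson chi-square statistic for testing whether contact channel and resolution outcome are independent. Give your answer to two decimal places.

Grand total N = 765.
Expected counts (row total × column total / N):
  Phone, Resolved: 232×244/765 = 73.997
  Phone, Unresolved: 232×521/765 = 158.003
  Chat, Resolved: 283×244/765 = 90.264
  Chat, Unresolved: 283×521/765 = 192.736
  Email, Resolved: 250×244/765 = 79.739
  Email, Unresolved: 250×521/765 = 170.261
Contributions (O − E)²/E:
  (57 − 73.997)²/73.997 = 3.9042
  (175 − 158.003)²/158.003 = 1.8284
  (60 − 90.264)²/90.264 = 10.1470
  (223 − 192.736)²/192.736 = 4.7521
  (127 − 79.739)²/79.739 = 28.0114
  (123 − 170.261)²/170.261 = 13.1187
χ² = 3.9042 + 1.8284 + 10.1470 + 4.7521 + 28.0114 + 13.1187 = 61.76

61.76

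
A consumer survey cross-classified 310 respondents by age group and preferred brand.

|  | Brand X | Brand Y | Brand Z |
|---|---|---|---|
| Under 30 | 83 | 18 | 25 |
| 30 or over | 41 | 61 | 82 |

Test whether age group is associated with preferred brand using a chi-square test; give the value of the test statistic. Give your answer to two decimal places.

59.22

Row totals: 126, 184. Column totals: 124, 79, 107. Grand total N = 310.
Expected counts (row total × column total / N):
  Under 30, Brand X: 126×124/310 = 50.400
  Under 30, Brand Y: 126×79/310 = 32.110
  Under 30, Brand Z: 126×107/310 = 43.490
  30 or over, Brand X: 184×124/310 = 73.600
  30 or over, Brand Y: 184×79/310 = 46.890
  30 or over, Brand Z: 184×107/310 = 63.510
Contributions (O − E)²/E:
  (83 − 50.400)²/50.400 = 21.0865
  (18 − 32.110)²/32.110 = 6.2003
  (25 − 43.490)²/43.490 = 7.8611
  (41 − 73.600)²/73.600 = 14.4397
  (61 − 46.890)²/46.890 = 4.2459
  (82 − 63.510)²/63.510 = 5.3831
χ² = 21.0865 + 6.2003 + 7.8611 + 14.4397 + 4.2459 + 5.3831 = 59.22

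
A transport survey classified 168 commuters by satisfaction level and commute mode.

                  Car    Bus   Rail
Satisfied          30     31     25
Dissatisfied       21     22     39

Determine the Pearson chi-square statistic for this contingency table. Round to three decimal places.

6.087

Row totals: 86, 82. Column totals: 51, 53, 64. Grand total N = 168.
Expected counts (row total × column total / N):
  Satisfied, Car: 86×51/168 = 26.1071
  Satisfied, Bus: 86×53/168 = 27.1310
  Satisfied, Rail: 86×64/168 = 32.7619
  Dissatisfied, Car: 82×51/168 = 24.8929
  Dissatisfied, Bus: 82×53/168 = 25.8690
  Dissatisfied, Rail: 82×64/168 = 31.2381
Contributions (O − E)²/E:
  (30 − 26.1071)²/26.1071 = 0.5805
  (31 − 27.1310)²/27.1310 = 0.5517
  (25 − 32.7619)²/32.7619 = 1.8389
  (21 − 24.8929)²/24.8929 = 0.6088
  (22 − 25.8690)²/25.8690 = 0.5787
  (39 − 31.2381)²/31.2381 = 1.9286
χ² = 0.5805 + 0.5517 + 1.8389 + 0.6088 + 0.5787 + 1.9286 = 6.087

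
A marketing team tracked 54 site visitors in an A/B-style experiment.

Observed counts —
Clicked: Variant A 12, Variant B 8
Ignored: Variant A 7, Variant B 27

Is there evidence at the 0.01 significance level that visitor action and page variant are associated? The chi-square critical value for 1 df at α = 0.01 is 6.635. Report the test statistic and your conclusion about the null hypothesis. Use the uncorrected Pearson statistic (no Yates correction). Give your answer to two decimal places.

8.58; reject H₀

Row totals: 20, 34. Column totals: 19, 35. Grand total N = 54.
Expected counts (row total × column total / N):
  Clicked, Variant A: 20×19/54 = 7.037
  Clicked, Variant B: 20×35/54 = 12.963
  Ignored, Variant A: 34×19/54 = 11.963
  Ignored, Variant B: 34×35/54 = 22.037
Contributions (O − E)²/E:
  (12 − 7.037)²/7.037 = 3.5003
  (8 − 12.963)²/12.963 = 1.9001
  (7 − 11.963)²/11.963 = 2.0590
  (27 − 22.037)²/22.037 = 1.1177
χ² = 3.5003 + 1.9001 + 2.0590 + 1.1177 = 8.58
df = (2−1)(2−1) = 1. Since 8.58 > 6.635, reject the null hypothesis of independence at α = 0.01.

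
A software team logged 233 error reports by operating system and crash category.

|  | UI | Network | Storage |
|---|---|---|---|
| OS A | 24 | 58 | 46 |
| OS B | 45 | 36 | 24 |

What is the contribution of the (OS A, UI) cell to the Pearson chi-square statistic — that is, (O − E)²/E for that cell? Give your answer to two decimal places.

Row total (OS A) = 128; column total (UI) = 69; N = 233.
Expected count E = 128 × 69 / 233 = 37.906.
Contribution = (O − E)²/E = (24 − 37.906)² / 37.906 = 5.10.

5.10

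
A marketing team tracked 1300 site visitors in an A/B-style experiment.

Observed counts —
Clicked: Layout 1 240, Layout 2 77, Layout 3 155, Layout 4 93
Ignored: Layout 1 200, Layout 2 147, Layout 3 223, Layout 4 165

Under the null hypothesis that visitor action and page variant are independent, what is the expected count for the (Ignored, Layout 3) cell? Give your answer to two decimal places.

Row total (Ignored) = 735; column total (Layout 3) = 378; grand total N = 1300.
Expected count = (row total × column total) / N = 735 × 378 / 1300 = 213.72.

213.72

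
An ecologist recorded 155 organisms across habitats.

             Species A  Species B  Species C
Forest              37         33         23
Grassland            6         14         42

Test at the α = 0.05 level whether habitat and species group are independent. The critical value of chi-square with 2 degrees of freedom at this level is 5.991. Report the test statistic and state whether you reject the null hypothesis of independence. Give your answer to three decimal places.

Row totals: 93, 62. Column totals: 43, 47, 65. Grand total N = 155.
Expected counts (row total × column total / N):
  Forest, Species A: 93×43/155 = 25.8000
  Forest, Species B: 93×47/155 = 28.2000
  Forest, Species C: 93×65/155 = 39.0000
  Grassland, Species A: 62×43/155 = 17.2000
  Grassland, Species B: 62×47/155 = 18.8000
  Grassland, Species C: 62×65/155 = 26.0000
Contributions (O − E)²/E:
  (37 − 25.8000)²/25.8000 = 4.8620
  (33 − 28.2000)²/28.2000 = 0.8170
  (23 − 39.0000)²/39.0000 = 6.5641
  (6 − 17.2000)²/17.2000 = 7.2930
  (14 − 18.8000)²/18.8000 = 1.2255
  (42 − 26.0000)²/26.0000 = 9.8462
χ² = 4.8620 + 0.8170 + 6.5641 + 7.2930 + 1.2255 + 9.8462 = 30.608
df = (2−1)(3−1) = 2. Since 30.608 > 5.991, reject the null hypothesis of independence at α = 0.05.

30.608; reject H₀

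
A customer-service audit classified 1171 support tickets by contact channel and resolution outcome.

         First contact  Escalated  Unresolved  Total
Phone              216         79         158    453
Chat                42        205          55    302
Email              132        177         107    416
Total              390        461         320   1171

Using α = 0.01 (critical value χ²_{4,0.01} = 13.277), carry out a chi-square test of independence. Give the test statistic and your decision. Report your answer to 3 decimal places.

200.338; reject H₀

Grand total N = 1171.
Expected counts (row total × column total / N):
  Phone, First contact: 453×390/1171 = 150.8711
  Phone, Escalated: 453×461/1171 = 178.3373
  Phone, Unresolved: 453×320/1171 = 123.7916
  Chat, First contact: 302×390/1171 = 100.5807
  Chat, Escalated: 302×461/1171 = 118.8915
  Chat, Unresolved: 302×320/1171 = 82.5278
  Email, First contact: 416×390/1171 = 138.5482
  Email, Escalated: 416×461/1171 = 163.7711
  Email, Unresolved: 416×320/1171 = 113.6806
Contributions (O − E)²/E:
  (216 − 150.8711)²/150.8711 = 28.1152
  (79 − 178.3373)²/178.3373 = 55.3328
  (158 − 123.7916)²/123.7916 = 9.4531
  (42 − 100.5807)²/100.5807 = 34.1189
  (205 − 118.8915)²/118.8915 = 62.3650
  (55 − 82.5278)²/82.5278 = 9.1821
  (132 − 138.5482)²/138.5482 = 0.3095
  (177 − 163.7711)²/163.7711 = 1.0686
  (107 − 113.6806)²/113.6806 = 0.3926
χ² = 28.1152 + 55.3328 + 9.4531 + 34.1189 + 62.3650 + 9.1821 + 0.3095 + 1.0686 + 0.3926 = 200.338
df = (3−1)(3−1) = 4. Since 200.338 > 13.277, reject the null hypothesis of independence at α = 0.01.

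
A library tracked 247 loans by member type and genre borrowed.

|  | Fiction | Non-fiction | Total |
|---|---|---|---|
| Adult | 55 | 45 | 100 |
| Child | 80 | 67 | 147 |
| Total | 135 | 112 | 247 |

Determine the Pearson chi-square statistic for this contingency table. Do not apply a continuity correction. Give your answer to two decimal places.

Grand total N = 247.
Expected counts (row total × column total / N):
  Adult, Fiction: 100×135/247 = 54.656
  Adult, Non-fiction: 100×112/247 = 45.344
  Child, Fiction: 147×135/247 = 80.344
  Child, Non-fiction: 147×112/247 = 66.656
Contributions (O − E)²/E:
  (55 − 54.656)²/54.656 = 0.0022
  (45 − 45.344)²/45.344 = 0.0026
  (80 − 80.344)²/80.344 = 0.0015
  (67 − 66.656)²/66.656 = 0.0018
χ² = 0.0022 + 0.0026 + 0.0015 + 0.0018 = 0.01

0.01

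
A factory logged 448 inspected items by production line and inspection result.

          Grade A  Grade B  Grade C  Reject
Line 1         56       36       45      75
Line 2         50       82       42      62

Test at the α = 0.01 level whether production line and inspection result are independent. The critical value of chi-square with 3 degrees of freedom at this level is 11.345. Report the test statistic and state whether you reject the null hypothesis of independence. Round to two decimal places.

18.38; reject H₀

Row totals: 212, 236. Column totals: 106, 118, 87, 137. Grand total N = 448.
Expected counts (row total × column total / N):
  Line 1, Grade A: 212×106/448 = 50.161
  Line 1, Grade B: 212×118/448 = 55.839
  Line 1, Grade C: 212×87/448 = 41.170
  Line 1, Reject: 212×137/448 = 64.830
  Line 2, Grade A: 236×106/448 = 55.839
  Line 2, Grade B: 236×118/448 = 62.161
  Line 2, Grade C: 236×87/448 = 45.830
  Line 2, Reject: 236×137/448 = 72.170
Contributions (O − E)²/E:
  (56 − 50.161)²/50.161 = 0.6797
  (36 − 55.839)²/55.839 = 7.0486
  (45 − 41.170)²/41.170 = 0.3563
  (75 − 64.830)²/64.830 = 1.5954
  (50 − 55.839)²/55.839 = 0.6106
  (82 − 62.161)²/62.161 = 6.3317
  (42 − 45.830)²/45.830 = 0.3201
  (62 − 72.170)²/72.170 = 1.4331
χ² = 0.6797 + 7.0486 + 0.3563 + 1.5954 + 0.6106 + 6.3317 + 0.3201 + 1.4331 = 18.38
df = (2−1)(4−1) = 3. Since 18.38 > 11.345, reject the null hypothesis of independence at α = 0.01.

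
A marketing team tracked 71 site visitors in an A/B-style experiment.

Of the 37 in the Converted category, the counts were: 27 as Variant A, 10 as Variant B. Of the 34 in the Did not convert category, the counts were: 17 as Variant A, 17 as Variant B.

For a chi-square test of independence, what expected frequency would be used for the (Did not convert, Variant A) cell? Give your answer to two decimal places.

21.07

Row total (Did not convert) = 34; column total (Variant A) = 44; grand total N = 71.
Expected count = (row total × column total) / N = 34 × 44 / 71 = 21.07.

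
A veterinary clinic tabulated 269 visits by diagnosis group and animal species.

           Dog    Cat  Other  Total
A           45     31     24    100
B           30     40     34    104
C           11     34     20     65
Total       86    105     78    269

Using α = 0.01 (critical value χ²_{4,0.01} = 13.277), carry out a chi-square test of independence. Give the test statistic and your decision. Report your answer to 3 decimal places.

16.249; reject H₀

Grand total N = 269.
Expected counts (row total × column total / N):
  A, Dog: 100×86/269 = 31.97026
  A, Cat: 100×105/269 = 39.03346
  A, Other: 100×78/269 = 28.99628
  B, Dog: 104×86/269 = 33.24907
  B, Cat: 104×105/269 = 40.59480
  B, Other: 104×78/269 = 30.15613
  C, Dog: 65×86/269 = 20.78067
  C, Cat: 65×105/269 = 25.37175
  C, Other: 65×78/269 = 18.84758
Contributions (O − E)²/E:
  (45 − 31.97026)²/31.97026 = 5.3104
  (31 − 39.03346)²/39.03346 = 1.6534
  (24 − 28.99628)²/28.99628 = 0.8609
  (30 − 33.24907)²/33.24907 = 0.3175
  (40 − 40.59480)²/40.59480 = 0.0087
  (34 − 30.15613)²/30.15613 = 0.4900
  (11 − 20.78067)²/20.78067 = 4.6034
  (34 − 25.37175)²/25.37175 = 2.9342
  (20 − 18.84758)²/18.84758 = 0.0705
χ² = 5.3104 + 1.6534 + 0.8609 + 0.3175 + 0.0087 + 0.4900 + 4.6034 + 2.9342 + 0.0705 = 16.249
df = (3−1)(3−1) = 4. Since 16.249 > 13.277, reject the null hypothesis of independence at α = 0.01.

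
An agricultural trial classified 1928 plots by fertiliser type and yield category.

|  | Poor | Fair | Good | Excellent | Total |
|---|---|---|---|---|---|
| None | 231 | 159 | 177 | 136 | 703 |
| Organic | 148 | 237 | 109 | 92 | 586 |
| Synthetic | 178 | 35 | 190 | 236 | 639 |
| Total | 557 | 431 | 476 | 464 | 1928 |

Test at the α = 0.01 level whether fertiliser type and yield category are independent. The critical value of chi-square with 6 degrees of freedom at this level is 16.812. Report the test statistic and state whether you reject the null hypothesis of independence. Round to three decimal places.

256.929; reject H₀

Grand total N = 1928.
Expected counts (row total × column total / N):
  None, Poor: 703×557/1928 = 203.0970
  None, Fair: 703×431/1928 = 157.1540
  None, Good: 703×476/1928 = 173.5622
  None, Excellent: 703×464/1928 = 169.1867
  Organic, Poor: 586×557/1928 = 169.2956
  Organic, Fair: 586×431/1928 = 130.9990
  Organic, Good: 586×476/1928 = 144.6763
  Organic, Excellent: 586×464/1928 = 141.0290
  Synthetic, Poor: 639×557/1928 = 184.6074
  Synthetic, Fair: 639×431/1928 = 142.8470
  Synthetic, Good: 639×476/1928 = 157.7614
  Synthetic, Excellent: 639×464/1928 = 153.7842
Contributions (O − E)²/E:
  (231 − 203.0970)²/203.0970 = 3.8335
  (159 − 157.1540)²/157.1540 = 0.0217
  (177 − 173.5622)²/173.5622 = 0.0681
  (136 − 169.1867)²/169.1867 = 6.5097
  (148 − 169.2956)²/169.2956 = 2.6788
  (237 − 130.9990)²/130.9990 = 85.7733
  (109 − 144.6763)²/144.6763 = 8.7976
  (92 − 141.0290)²/141.0290 = 17.0450
  (178 − 184.6074)²/184.6074 = 0.2365
  (35 − 142.8470)²/142.8470 = 81.4226
  (190 − 157.7614)²/157.7614 = 6.5880
  (236 − 153.7842)²/153.7842 = 43.9540
χ² = 3.8335 + 0.0217 + 0.0681 + 6.5097 + 2.6788 + 85.7733 + 8.7976 + 17.0450 + 0.2365 + 81.4226 + 6.5880 + 43.9540 = 256.929
df = (3−1)(4−1) = 6. Since 256.929 > 16.812, reject the null hypothesis of independence at α = 0.01.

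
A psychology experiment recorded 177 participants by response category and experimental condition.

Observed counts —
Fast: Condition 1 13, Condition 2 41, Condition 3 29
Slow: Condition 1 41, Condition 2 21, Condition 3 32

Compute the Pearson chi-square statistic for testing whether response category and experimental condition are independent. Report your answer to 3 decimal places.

20.513

Row totals: 83, 94. Column totals: 54, 62, 61. Grand total N = 177.
Expected counts (row total × column total / N):
  Fast, Condition 1: 83×54/177 = 25.3220
  Fast, Condition 2: 83×62/177 = 29.0734
  Fast, Condition 3: 83×61/177 = 28.6045
  Slow, Condition 1: 94×54/177 = 28.6780
  Slow, Condition 2: 94×62/177 = 32.9266
  Slow, Condition 3: 94×61/177 = 32.3955
Contributions (O − E)²/E:
  (13 − 25.3220)²/25.3220 = 5.9960
  (41 − 29.0734)²/29.0734 = 4.8926
  (29 − 28.6045)²/28.6045 = 0.0055
  (41 − 28.6780)²/28.6780 = 5.2944
  (21 − 32.9266)²/32.9266 = 4.3200
  (32 − 32.3955)²/32.3955 = 0.0048
χ² = 5.9960 + 4.8926 + 0.0055 + 5.2944 + 4.3200 + 0.0048 = 20.513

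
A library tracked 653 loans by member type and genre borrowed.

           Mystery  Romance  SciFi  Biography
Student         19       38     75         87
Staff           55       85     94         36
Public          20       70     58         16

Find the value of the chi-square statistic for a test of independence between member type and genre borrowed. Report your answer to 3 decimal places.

Row totals: 219, 270, 164. Column totals: 94, 193, 227, 139. Grand total N = 653.
Expected counts (row total × column total / N):
  Student, Mystery: 219×94/653 = 31.5253
  Student, Romance: 219×193/653 = 64.7274
  Student, SciFi: 219×227/653 = 76.1302
  Student, Biography: 219×139/653 = 46.6172
  Staff, Mystery: 270×94/653 = 38.8668
  Staff, Romance: 270×193/653 = 79.8009
  Staff, SciFi: 270×227/653 = 93.8591
  Staff, Biography: 270×139/653 = 57.4732
  Public, Mystery: 164×94/653 = 23.6080
  Public, Romance: 164×193/653 = 48.4717
  Public, SciFi: 164×227/653 = 57.0107
  Public, Biography: 164×139/653 = 34.9096
Contributions (O − E)²/E:
  (19 − 31.5253)²/31.5253 = 4.9764
  (38 − 64.7274)²/64.7274 = 11.0363
  (75 − 76.1302)²/76.1302 = 0.0168
  (87 − 46.6172)²/46.6172 = 34.9822
  (55 − 38.8668)²/38.8668 = 6.6967
  (85 − 79.8009)²/79.8009 = 0.3387
  (94 − 93.8591)²/93.8591 = 0.0002
  (36 − 57.4732)²/57.4732 = 8.0228
  (20 − 23.6080)²/23.6080 = 0.5514
  (70 − 48.4717)²/48.4717 = 9.5616
  (58 − 57.0107)²/57.0107 = 0.0172
  (16 − 34.9096)²/34.9096 = 10.2428
χ² = 4.9764 + 11.0363 + 0.0168 + 34.9822 + 6.6967 + 0.3387 + 0.0002 + 8.0228 + 0.5514 + 9.5616 + 0.0172 + 10.2428 = 86.443

86.443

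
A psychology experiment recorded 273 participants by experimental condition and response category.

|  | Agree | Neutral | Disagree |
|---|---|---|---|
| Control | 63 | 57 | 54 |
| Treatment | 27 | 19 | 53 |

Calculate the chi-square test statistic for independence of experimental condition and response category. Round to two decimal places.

13.85

Row totals: 174, 99. Column totals: 90, 76, 107. Grand total N = 273.
Expected counts (row total × column total / N):
  Control, Agree: 174×90/273 = 57.363
  Control, Neutral: 174×76/273 = 48.440
  Control, Disagree: 174×107/273 = 68.198
  Treatment, Agree: 99×90/273 = 32.637
  Treatment, Neutral: 99×76/273 = 27.560
  Treatment, Disagree: 99×107/273 = 38.802
Contributions (O − E)²/E:
  (63 − 57.363)²/57.363 = 0.5539
  (57 − 48.440)²/48.440 = 1.5127
  (54 − 68.198)²/68.198 = 2.9559
  (27 − 32.637)²/32.637 = 0.9736
  (19 − 27.560)²/27.560 = 2.6587
  (53 − 38.802)²/38.802 = 5.1952
χ² = 0.5539 + 1.5127 + 2.9559 + 0.9736 + 2.6587 + 5.1952 = 13.85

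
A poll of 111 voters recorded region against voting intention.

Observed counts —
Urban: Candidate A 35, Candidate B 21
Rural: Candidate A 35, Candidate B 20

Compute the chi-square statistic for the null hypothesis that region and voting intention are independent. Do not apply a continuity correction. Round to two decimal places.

0.02

Row totals: 56, 55. Column totals: 70, 41. Grand total N = 111.
Expected counts (row total × column total / N):
  Urban, Candidate A: 56×70/111 = 35.315
  Urban, Candidate B: 56×41/111 = 20.685
  Rural, Candidate A: 55×70/111 = 34.685
  Rural, Candidate B: 55×41/111 = 20.315
Contributions (O − E)²/E:
  (35 − 35.315)²/35.315 = 0.0028
  (21 − 20.685)²/20.685 = 0.0048
  (35 − 34.685)²/34.685 = 0.0029
  (20 − 20.315)²/20.315 = 0.0049
χ² = 0.0028 + 0.0048 + 0.0029 + 0.0049 = 0.02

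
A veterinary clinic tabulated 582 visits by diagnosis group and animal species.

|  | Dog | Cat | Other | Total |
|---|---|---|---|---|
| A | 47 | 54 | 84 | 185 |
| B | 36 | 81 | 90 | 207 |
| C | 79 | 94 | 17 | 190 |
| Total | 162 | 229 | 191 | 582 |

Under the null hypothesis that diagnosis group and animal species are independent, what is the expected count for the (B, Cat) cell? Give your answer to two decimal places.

81.45

Row total (B) = 207; column total (Cat) = 229; grand total N = 582.
Expected count = (row total × column total) / N = 207 × 229 / 582 = 81.45.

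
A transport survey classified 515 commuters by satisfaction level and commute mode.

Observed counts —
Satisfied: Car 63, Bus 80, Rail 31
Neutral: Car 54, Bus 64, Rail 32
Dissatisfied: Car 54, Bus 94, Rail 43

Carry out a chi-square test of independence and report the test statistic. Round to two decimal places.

Row totals: 174, 150, 191. Column totals: 171, 238, 106. Grand total N = 515.
Expected counts (row total × column total / N):
  Satisfied, Car: 174×171/515 = 57.775
  Satisfied, Bus: 174×238/515 = 80.412
  Satisfied, Rail: 174×106/515 = 35.814
  Neutral, Car: 150×171/515 = 49.806
  Neutral, Bus: 150×238/515 = 69.320
  Neutral, Rail: 150×106/515 = 30.874
  Dissatisfied, Car: 191×171/515 = 63.419
  Dissatisfied, Bus: 191×238/515 = 88.268
  Dissatisfied, Rail: 191×106/515 = 39.313
Contributions (O − E)²/E:
  (63 − 57.775)²/57.775 = 0.4725
  (80 − 80.412)²/80.412 = 0.0021
  (31 − 35.814)²/35.814 = 0.6471
  (54 − 49.806)²/49.806 = 0.3532
  (64 − 69.320)²/69.320 = 0.4083
  (32 − 30.874)²/30.874 = 0.0411
  (54 − 63.419)²/63.419 = 1.3989
  (94 − 88.268)²/88.268 = 0.3722
  (43 − 39.313)²/39.313 = 0.3458
χ² = 0.4725 + 0.0021 + 0.6471 + 0.3532 + 0.4083 + 0.0411 + 1.3989 + 0.3722 + 0.3458 = 4.04

4.04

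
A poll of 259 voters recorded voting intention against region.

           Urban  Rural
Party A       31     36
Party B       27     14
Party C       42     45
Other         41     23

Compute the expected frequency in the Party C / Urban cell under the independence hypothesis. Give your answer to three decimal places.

Row total (Party C) = 87; column total (Urban) = 141; grand total N = 259.
Expected count = (row total × column total) / N = 87 × 141 / 259 = 47.363.

47.363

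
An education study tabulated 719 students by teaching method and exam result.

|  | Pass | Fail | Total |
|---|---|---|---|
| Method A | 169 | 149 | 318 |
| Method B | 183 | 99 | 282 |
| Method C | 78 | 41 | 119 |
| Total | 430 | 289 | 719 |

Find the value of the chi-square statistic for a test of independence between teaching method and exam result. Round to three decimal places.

Grand total N = 719.
Expected counts (row total × column total / N):
  Method A, Pass: 318×430/719 = 190.1808
  Method A, Fail: 318×289/719 = 127.8192
  Method B, Pass: 282×430/719 = 168.6509
  Method B, Fail: 282×289/719 = 113.3491
  Method C, Pass: 119×430/719 = 71.1683
  Method C, Fail: 119×289/719 = 47.8317
Contributions (O − E)²/E:
  (169 − 190.1808)²/190.1808 = 2.3589
  (149 − 127.8192)²/127.8192 = 3.5099
  (183 − 168.6509)²/168.6509 = 1.2208
  (99 − 113.3491)²/113.3491 = 1.8165
  (78 − 71.1683)²/71.1683 = 0.6558
  (41 − 47.8317)²/47.8317 = 0.9758
χ² = 2.3589 + 3.5099 + 1.2208 + 1.8165 + 0.6558 + 0.9758 = 10.538

10.538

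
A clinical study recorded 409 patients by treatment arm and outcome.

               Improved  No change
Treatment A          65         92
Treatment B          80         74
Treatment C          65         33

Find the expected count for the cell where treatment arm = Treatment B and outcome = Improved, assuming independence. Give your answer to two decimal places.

79.07

Row total (Treatment B) = 154; column total (Improved) = 210; grand total N = 409.
Expected count = (row total × column total) / N = 154 × 210 / 409 = 79.07.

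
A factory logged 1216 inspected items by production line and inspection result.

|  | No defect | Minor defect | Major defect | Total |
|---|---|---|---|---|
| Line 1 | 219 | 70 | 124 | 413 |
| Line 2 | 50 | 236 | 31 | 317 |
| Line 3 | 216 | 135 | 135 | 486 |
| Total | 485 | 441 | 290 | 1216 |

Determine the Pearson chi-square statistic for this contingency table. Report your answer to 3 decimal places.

Grand total N = 1216.
Expected counts (row total × column total / N):
  Line 1, No defect: 413×485/1216 = 164.7245
  Line 1, Minor defect: 413×441/1216 = 149.7804
  Line 1, Major defect: 413×290/1216 = 98.4951
  Line 2, No defect: 317×485/1216 = 126.4350
  Line 2, Minor defect: 317×441/1216 = 114.9646
  Line 2, Major defect: 317×290/1216 = 75.6003
  Line 3, No defect: 486×485/1216 = 193.8405
  Line 3, Minor defect: 486×441/1216 = 176.2549
  Line 3, Major defect: 486×290/1216 = 115.9046
Contributions (O − E)²/E:
  (219 − 164.7245)²/164.7245 = 17.8834
  (70 − 149.7804)²/149.7804 = 42.4950
  (124 − 98.4951)²/98.4951 = 6.6044
  (50 − 126.4350)²/126.4350 = 46.2080
  (236 − 114.9646)²/114.9646 = 127.4268
  (31 − 75.6003)²/75.6003 = 26.3119
  (216 − 193.8405)²/193.8405 = 2.5332
  (135 − 176.2549)²/176.2549 = 9.6563
  (135 − 115.9046)²/115.9046 = 3.1460
χ² = 17.8834 + 42.4950 + 6.6044 + 46.2080 + 127.4268 + 26.3119 + 2.5332 + 9.6563 + 3.1460 = 282.265

282.265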